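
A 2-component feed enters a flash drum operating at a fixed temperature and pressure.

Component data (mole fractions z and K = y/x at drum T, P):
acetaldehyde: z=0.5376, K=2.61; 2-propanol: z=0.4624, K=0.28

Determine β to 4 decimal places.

β = 0.4595

Let β = V/F and solve Σ zᵢ(Kᵢ−1)/(1+β(Kᵢ−1)) = 0.
Feasibility: ΣzᵢKᵢ = 1.5326, Σzᵢ/Kᵢ = 1.8574 — both > 1, two phases present.
Binary case is linear: z₁(K₁−1)(1+β(K₂−1)) + z₂(K₂−1)(1+β(K₁−1)) = 0
⇒ β = [z₁(K₁−1)+z₂(K₂−1)] / [−(K₁−1)(K₂−1)] = 0.53261/1.15920 = 0.4595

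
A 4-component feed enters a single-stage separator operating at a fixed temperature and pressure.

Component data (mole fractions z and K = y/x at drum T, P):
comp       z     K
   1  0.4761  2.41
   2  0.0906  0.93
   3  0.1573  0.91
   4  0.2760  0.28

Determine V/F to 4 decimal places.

V/F = 0.5892

Material balance + equilibrium reduce to Σ zᵢ(Kᵢ−1)/(1+V/F(Kᵢ−1)) = 0.
Feasibility: ΣzᵢKᵢ = 1.4521, Σzᵢ/Kᵢ = 1.4535 — both > 1, two phases present.
Iterate (Newton) starting at V/F = 0.5:
  V/F = 0.5000: g = 0.06183, g' = -0.6768 → V/F = 0.5914
  V/F = 0.5914: g = -0.00157, g' = -0.7173 → V/F = 0.5892
Converged at V/F = 0.5892.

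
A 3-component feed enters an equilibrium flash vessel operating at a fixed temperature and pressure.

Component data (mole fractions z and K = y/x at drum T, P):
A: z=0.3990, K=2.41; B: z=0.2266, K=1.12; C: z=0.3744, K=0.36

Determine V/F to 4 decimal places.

V/F = 0.5053

Iterate (Newton) starting at V/F = 0.63:
  V/F = 0.6300: g = -0.07829, g' = -0.6559 → V/F = 0.5106
  V/F = 0.5106: g = -0.00323, g' = -0.6094 → V/F = 0.5053
Converged at V/F = 0.5053.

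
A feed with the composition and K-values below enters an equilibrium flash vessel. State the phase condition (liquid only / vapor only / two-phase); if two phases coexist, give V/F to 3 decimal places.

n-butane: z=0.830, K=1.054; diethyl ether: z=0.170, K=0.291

liquid only

ΣzᵢKᵢ = 0.924; Σzᵢ/Kᵢ = 1.372.
Since ΣzᵢKᵢ < 1 the mixture is below its bubble point — single liquid phase.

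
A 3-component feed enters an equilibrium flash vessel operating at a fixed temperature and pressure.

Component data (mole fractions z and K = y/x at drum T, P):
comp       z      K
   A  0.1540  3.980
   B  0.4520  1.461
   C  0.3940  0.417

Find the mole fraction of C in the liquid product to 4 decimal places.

Iterate (Newton) starting at V/F = 0.62:
  V/F = 0.6200: g = -0.03652, g' = -0.5552 → V/F = 0.5542
  V/F = 0.5542: g = -0.00031, g' = -0.5477 → V/F = 0.5537
Converged at V/F = 0.5537.
Compositions from xᵢ = zᵢ/(1+V/F(Kᵢ−1)), yᵢ = Kᵢxᵢ:
  A: x = 0.0581, y = 0.2313
  B: x = 0.3601, y = 0.5261
  C: x = 0.5818, y = 0.2426

x_C = 0.5818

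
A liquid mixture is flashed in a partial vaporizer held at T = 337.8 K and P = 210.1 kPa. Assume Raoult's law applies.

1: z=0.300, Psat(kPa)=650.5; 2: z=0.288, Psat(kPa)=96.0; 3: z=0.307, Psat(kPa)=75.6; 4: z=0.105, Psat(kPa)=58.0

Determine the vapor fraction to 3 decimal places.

ψ = 0.155

Raoult's law: Kᵢ = Pᵢˢᵃᵗ/P = Pᵢˢᵃᵗ/210.1.
  K_1 = 650.5/210.1 = 3.09614, K_2 = 96.0/210.1 = 0.45693, K_3 = 75.6/210.1 = 0.35983, K_4 = 58.0/210.1 = 0.27606
Rachford–Rice: g(ψ) = Σ zᵢ(Kᵢ−1)/(1+ψ(Kᵢ−1)) = 0.
g(0) = ΣzᵢKᵢ − 1 = 0.200 and g(1) = 1 − Σzᵢ/Kᵢ = -0.961, so a root lies in (0, 1).
Newton–Raphson from ψ = 0.5:
  ψ = 0.500: g = -0.3159, g' = -0.882 → ψ = 0.142
  ψ = 0.142: g = 0.0145, g' = -1.104 → ψ = 0.155
Converged at ψ = 0.155.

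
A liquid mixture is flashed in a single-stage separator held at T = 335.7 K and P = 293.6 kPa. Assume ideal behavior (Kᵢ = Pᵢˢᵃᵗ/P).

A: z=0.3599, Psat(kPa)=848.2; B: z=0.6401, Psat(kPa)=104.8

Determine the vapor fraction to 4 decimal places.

Raoult's law: Kᵢ = Pᵢˢᵃᵗ/P = Pᵢˢᵃᵗ/293.6.
  K_A = 848.2/293.6 = 2.888965, K_B = 104.8/293.6 = 0.356948
Rachford–Rice: g(ψ) = Σ zᵢ(Kᵢ−1)/(1+ψ(Kᵢ−1)) = 0.
Feasibility: ΣzᵢKᵢ = 1.2682, Σzᵢ/Kᵢ = 1.9178 — both > 1, two phases present.
Newton–Raphson from ψ = 0.33:
  ψ = 0.3300: g = -0.10371, g' = -0.9138 → ψ = 0.2165
  ψ = 0.2165: g = 0.00431, g' = -1.0041 → ψ = 0.2208
Converged at ψ = 0.2208.

ψ = 0.2208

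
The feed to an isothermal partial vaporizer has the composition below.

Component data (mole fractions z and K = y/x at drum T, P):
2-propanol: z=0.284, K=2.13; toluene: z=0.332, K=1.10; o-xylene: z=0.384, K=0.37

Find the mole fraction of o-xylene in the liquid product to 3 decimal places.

Let ψ = V/F and solve Σ zᵢ(Kᵢ−1)/(1+ψ(Kᵢ−1)) = 0.
Feasibility: ΣzᵢKᵢ = 1.112, Σzᵢ/Kᵢ = 1.473 — both > 1, two phases present.
Iterate (Newton) starting at ψ = 0.5:
  ψ = 0.500: g = -0.1165, g' = -0.476 → ψ = 0.255
  ψ = 0.255: g = -0.0068, g' = -0.438 → ψ = 0.240
Converged at ψ = 0.240.
Compositions from xᵢ = zᵢ/(1+ψ(Kᵢ−1)), yᵢ = Kᵢxᵢ:
  2-propanol: x = 0.223, y = 0.476
  toluene: x = 0.324, y = 0.357
  o-xylene: x = 0.452, y = 0.167

x_o-xylene = 0.452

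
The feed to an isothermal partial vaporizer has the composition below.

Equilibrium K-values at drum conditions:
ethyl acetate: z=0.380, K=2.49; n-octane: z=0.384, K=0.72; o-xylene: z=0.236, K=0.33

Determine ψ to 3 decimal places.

Material balance + equilibrium reduce to Σ zᵢ(Kᵢ−1)/(1+ψ(Kᵢ−1)) = 0.
g(0) = ΣzᵢKᵢ − 1 = 0.301 and g(1) = 1 − Σzᵢ/Kᵢ = -0.401, so a root lies in (0, 1).
Iterate (Newton) starting at ψ = 0.5:
  ψ = 0.500: g = -0.0383, g' = -0.557 → ψ = 0.431
Converged at ψ = 0.431.

ψ = 0.431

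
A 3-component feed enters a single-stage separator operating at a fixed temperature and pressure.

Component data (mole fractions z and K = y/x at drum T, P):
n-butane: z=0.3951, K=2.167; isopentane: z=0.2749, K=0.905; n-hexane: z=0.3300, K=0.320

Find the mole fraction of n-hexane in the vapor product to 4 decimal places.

y_n-hexane = 0.1399

Let β = V/F and solve Σ zᵢ(Kᵢ−1)/(1+β(Kᵢ−1)) = 0.
g(0) = ΣzᵢKᵢ − 1 = 0.2106 and g(1) = 1 − Σzᵢ/Kᵢ = -0.5173, so a root lies in (0, 1).
Iterate (Newton) starting at β = 0.43:
  β = 0.4300: g = -0.03734, g' = -0.5460 → β = 0.3616
  β = 0.3616: g = -0.00037, g' = -0.5371 → β = 0.3609
Converged at β = 0.3609.
Compositions from xᵢ = zᵢ/(1+β(Kᵢ−1)), yᵢ = Kᵢxᵢ:
  n-butane: x = 0.2780, y = 0.6024
  isopentane: x = 0.2847, y = 0.2576
  n-hexane: x = 0.4373, y = 0.1399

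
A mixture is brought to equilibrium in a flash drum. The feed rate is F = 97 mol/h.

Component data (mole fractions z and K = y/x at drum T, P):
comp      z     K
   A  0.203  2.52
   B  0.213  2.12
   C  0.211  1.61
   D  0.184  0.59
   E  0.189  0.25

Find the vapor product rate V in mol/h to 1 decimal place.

Material balance + equilibrium reduce to Σ zᵢ(Kᵢ−1)/(1+β(Kᵢ−1)) = 0.
g(0) = ΣzᵢKᵢ − 1 = 0.459 and g(1) = 1 − Σzᵢ/Kᵢ = -0.380, so a root lies in (0, 1).
Newton iteration, β⁰ = 0.5:
  β = 0.500: g = 0.1052, g' = -0.628 → β = 0.667
  β = 0.667: g = -0.0065, g' = -0.728 → β = 0.658
Converged at β = 0.658.
Then V = β·F = 0.6584·97 = 63.9 mol/h and L = F − V = 33.1 mol/h.

V = 63.9 mol/h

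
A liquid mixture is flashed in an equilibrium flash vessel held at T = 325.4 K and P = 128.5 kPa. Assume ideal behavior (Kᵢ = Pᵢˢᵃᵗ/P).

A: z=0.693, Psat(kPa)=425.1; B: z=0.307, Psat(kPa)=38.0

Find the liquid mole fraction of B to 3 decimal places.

Raoult's law: Kᵢ = Pᵢˢᵃᵗ/P = Pᵢˢᵃᵗ/128.5.
  K_A = 425.1/128.5 = 3.30817, K_B = 38.0/128.5 = 0.29572
Material balance + equilibrium reduce to Σ zᵢ(Kᵢ−1)/(1+β(Kᵢ−1)) = 0.
g(0) = ΣzᵢKᵢ − 1 = 1.383 and g(1) = 1 − Σzᵢ/Kᵢ = -0.248, so a root lies in (0, 1).
Binary case is linear: z₁(K₁−1)(1+β(K₂−1)) + z₂(K₂−1)(1+β(K₁−1)) = 0
⇒ β = [z₁(K₁−1)+z₂(K₂−1)] / [−(K₁−1)(K₂−1)] = 1.3833/1.6256 = 0.851
Compositions from xᵢ = zᵢ/(1+β(Kᵢ−1)), yᵢ = Kᵢxᵢ:
  A: x = 0.234, y = 0.773
  B: x = 0.766, y = 0.227

x_B = 0.766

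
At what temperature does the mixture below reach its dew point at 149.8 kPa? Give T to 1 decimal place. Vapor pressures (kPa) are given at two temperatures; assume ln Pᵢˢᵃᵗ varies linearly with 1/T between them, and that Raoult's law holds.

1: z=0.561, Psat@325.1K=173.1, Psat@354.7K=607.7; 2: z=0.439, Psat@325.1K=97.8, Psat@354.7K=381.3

Dew-point temperature: Σzᵢ·P/Pᵢˢᵃᵗ(T) = 1. Interpolate ln Pᵢˢᵃᵗ = aᵢ + bᵢ/T.
  T = 325.1 K: ΣzᵢP/Pᵢˢᵃᵗ = 1.1579
  T = 354.7 K: ΣzᵢP/Pᵢˢᵃᵗ = 0.3108
  T = 339.9 K: ΣzᵢP/Pᵢˢᵃᵗ = 0.5827
  T = 332.5 K: ΣzᵢP/Pᵢˢᵃᵗ = 0.8151
  T = 328.8 K: ΣzᵢP/Pᵢˢᵃᵗ = 0.9696
  T = 327.0 K: ΣzᵢP/Pᵢˢᵃᵗ = 1.0565
  T = 327.9 K: ΣzᵢP/Pᵢˢᵃᵗ = 1.0120
  T = 328.4 K: ΣzᵢP/Pᵢˢᵃᵗ = 0.9881
  T = 328.1 K: ΣzᵢP/Pᵢˢᵃᵗ = 1.0024
  T = 328.2 K: ΣzᵢP/Pᵢˢᵃᵗ = 0.9976
Interpolating between 328.1 K and 328.2 K gives T ≈ 328.1 K.

T = 328.1 K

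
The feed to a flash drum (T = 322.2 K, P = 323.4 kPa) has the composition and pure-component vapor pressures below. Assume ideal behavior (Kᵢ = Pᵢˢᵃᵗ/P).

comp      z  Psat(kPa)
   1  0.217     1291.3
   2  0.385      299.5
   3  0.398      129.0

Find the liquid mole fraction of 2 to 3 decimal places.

Raoult's law: Kᵢ = Pᵢˢᵃᵗ/P = Pᵢˢᵃᵗ/323.4.
  K_1 = 1291.3/323.4 = 3.99289, K_2 = 299.5/323.4 = 0.92610, K_3 = 129.0/323.4 = 0.39889
Rachford–Rice: g(β) = Σ zᵢ(Kᵢ−1)/(1+β(Kᵢ−1)) = 0.
g(0) = ΣzᵢKᵢ − 1 = 0.382 and g(1) = 1 − Σzᵢ/Kᵢ = -0.468, so a root lies in (0, 1).
Newton–Raphson from β = 0.37:
  β = 0.370: g = -0.0287, g' = -0.678 → β = 0.328
  β = 0.328: g = 0.0009, g' = -0.721 → β = 0.329
Converged at β = 0.329.
Compositions from xᵢ = zᵢ/(1+β(Kᵢ−1)), yᵢ = Kᵢxᵢ:
  1: x = 0.109, y = 0.437
  2: x = 0.395, y = 0.365
  3: x = 0.496, y = 0.198

x_2 = 0.395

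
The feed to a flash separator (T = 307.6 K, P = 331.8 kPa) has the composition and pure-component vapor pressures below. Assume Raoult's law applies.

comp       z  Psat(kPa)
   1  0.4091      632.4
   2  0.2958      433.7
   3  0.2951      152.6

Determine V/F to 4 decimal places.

Raoult's law: Kᵢ = Pᵢˢᵃᵗ/P = Pᵢˢᵃᵗ/331.8.
  K_1 = 632.4/331.8 = 1.905967, K_2 = 433.7/331.8 = 1.307113, K_3 = 152.6/331.8 = 0.459916
Iterate (Newton) starting at V/F = 0.5:
  V/F = 0.5000: g = 0.11549, g' = -0.3416 → V/F = 0.8381
  V/F = 0.8381: g = -0.00828, g' = -0.4135 → V/F = 0.8181
  V/F = 0.8181: g = -0.00009, g' = -0.4049 → V/F = 0.8179
Converged at V/F = 0.8179.

V/F = 0.8179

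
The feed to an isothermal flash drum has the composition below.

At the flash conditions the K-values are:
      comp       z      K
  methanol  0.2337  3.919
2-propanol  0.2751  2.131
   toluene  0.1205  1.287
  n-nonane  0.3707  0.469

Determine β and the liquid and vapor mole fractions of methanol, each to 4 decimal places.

β = 0.8884, x_methanol = 0.0650, y_methanol = 0.2549

Material balance + equilibrium reduce to Σ zᵢ(Kᵢ−1)/(1+β(Kᵢ−1)) = 0.
g(0) = ΣzᵢKᵢ − 1 = 0.8311 and g(1) = 1 − Σzᵢ/Kᵢ = -0.0728, so a root lies in (0, 1).
Newton–Raphson from β = 0.5:
  β = 0.5000: g = 0.23836, g' = -0.6741 → β = 0.8536
  β = 0.8536: g = 0.02143, g' = -0.6105 → β = 0.8887
  β = 0.8887: g = -0.00020, g' = -0.6228 → β = 0.8884
Converged at β = 0.8884.
Compositions from xᵢ = zᵢ/(1+β(Kᵢ−1)), yᵢ = Kᵢxᵢ:
  methanol: x = 0.0650, y = 0.2549
  2-propanol: x = 0.1372, y = 0.2924
  toluene: x = 0.0960, y = 0.1236
  n-nonane: x = 0.7017, y = 0.3291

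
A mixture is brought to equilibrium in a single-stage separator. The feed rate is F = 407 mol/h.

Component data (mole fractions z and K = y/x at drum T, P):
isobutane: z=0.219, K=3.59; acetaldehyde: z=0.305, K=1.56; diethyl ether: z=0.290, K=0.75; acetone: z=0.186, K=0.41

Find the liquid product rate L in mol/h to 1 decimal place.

Rachford–Rice: g(β) = Σ zᵢ(Kᵢ−1)/(1+β(Kᵢ−1)) = 0.
Feasibility: ΣzᵢKᵢ = 1.556, Σzᵢ/Kᵢ = 1.097 — both > 1, two phases present.
Newton iteration, β⁰ = 0.62:
  β = 0.620: g = 0.0856, g' = -0.455 → β = 0.808
  β = 0.808: g = 0.0004, g' = -0.464 → β = 0.809
Converged at β = 0.809.
Then V = β·F = 0.8089·407 = 329.2 mol/h and L = F − V = 77.8 mol/h.

L = 77.8 mol/h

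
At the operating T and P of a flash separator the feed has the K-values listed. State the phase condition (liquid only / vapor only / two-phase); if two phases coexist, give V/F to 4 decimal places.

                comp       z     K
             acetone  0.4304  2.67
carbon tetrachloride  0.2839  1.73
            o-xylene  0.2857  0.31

two-phase, V/F = 0.7984

ΣzᵢKᵢ = 1.7289; Σzᵢ/Kᵢ = 1.2469.
Both exceed 1, so a two-phase solution exists.
Material balance + equilibrium reduce to Σ zᵢ(Kᵢ−1)/(1+ψ(Kᵢ−1)) = 0.
Newton–Raphson from ψ = 0.32:
  ψ = 0.3200: g = 0.38344, g' = -0.8333 → ψ = 0.7802
  ψ = 0.7802: g = 0.01718, g' = -0.9259 → ψ = 0.7987
  ψ = 0.7987: g = -0.00027, g' = -0.9558 → ψ = 0.7984
Converged at ψ = 0.7984.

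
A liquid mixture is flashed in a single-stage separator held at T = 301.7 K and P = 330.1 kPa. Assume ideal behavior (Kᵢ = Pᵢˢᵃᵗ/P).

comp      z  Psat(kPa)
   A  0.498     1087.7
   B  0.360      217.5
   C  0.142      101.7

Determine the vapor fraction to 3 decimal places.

ψ = 0.819

Raoult's law: Kᵢ = Pᵢˢᵃᵗ/P = Pᵢˢᵃᵗ/330.1.
  K_A = 1087.7/330.1 = 3.29506, K_B = 217.5/330.1 = 0.65889, K_C = 101.7/330.1 = 0.30809
Material balance + equilibrium reduce to Σ zᵢ(Kᵢ−1)/(1+ψ(Kᵢ−1)) = 0.
Feasibility: ΣzᵢKᵢ = 1.922, Σzᵢ/Kᵢ = 1.158 — both > 1, two phases present.
Iterate (Newton) starting at ψ = 0.33:
  ψ = 0.330: g = 0.3847, g' = -1.017 → ψ = 0.708
  ψ = 0.708: g = 0.0807, g' = -0.715 → ψ = 0.821
  ψ = 0.821: g = -0.0019, g' = -0.761 → ψ = 0.819
Converged at ψ = 0.819.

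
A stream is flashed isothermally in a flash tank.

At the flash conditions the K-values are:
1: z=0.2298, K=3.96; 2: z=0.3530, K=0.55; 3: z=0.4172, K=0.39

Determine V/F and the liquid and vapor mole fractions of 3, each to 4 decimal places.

V/F = 0.1671, x_3 = 0.4645, y_3 = 0.1812

Iterate (Newton) starting at V/F = 0.31:
  V/F = 0.3100: g = -0.14372, g' = -0.8802 → V/F = 0.1467
  V/F = 0.1467: g = 0.02467, g' = -1.2480 → V/F = 0.1665
  V/F = 0.1665: g = 0.00069, g' = -1.1794 → V/F = 0.1671
Converged at V/F = 0.1671.
Compositions from xᵢ = zᵢ/(1+V/F(Kᵢ−1)), yᵢ = Kᵢxᵢ:
  1: x = 0.1538, y = 0.6089
  2: x = 0.3817, y = 0.2099
  3: x = 0.4645, y = 0.1812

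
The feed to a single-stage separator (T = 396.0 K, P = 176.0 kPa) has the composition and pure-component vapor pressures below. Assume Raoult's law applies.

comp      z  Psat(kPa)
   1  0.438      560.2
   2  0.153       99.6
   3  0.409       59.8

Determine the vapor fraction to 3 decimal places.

ψ = 0.467

Raoult's law: Kᵢ = Pᵢˢᵃᵗ/P = Pᵢˢᵃᵗ/176.0.
  K_1 = 560.2/176.0 = 3.18295, K_2 = 99.6/176.0 = 0.56591, K_3 = 59.8/176.0 = 0.33977
Rachford–Rice: g(ψ) = Σ zᵢ(Kᵢ−1)/(1+ψ(Kᵢ−1)) = 0.
Feasibility: ΣzᵢKᵢ = 1.620, Σzᵢ/Kᵢ = 1.612 — both > 1, two phases present.
Newton iteration, ψ⁰ = 0.5:
  ψ = 0.500: g = -0.0308, g' = -0.921 → ψ = 0.467
Converged at ψ = 0.467.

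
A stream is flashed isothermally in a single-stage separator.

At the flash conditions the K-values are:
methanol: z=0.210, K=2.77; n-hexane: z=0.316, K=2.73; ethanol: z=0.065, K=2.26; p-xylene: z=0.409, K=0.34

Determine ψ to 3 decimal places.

ψ = 0.653

Let ψ = V/F and solve Σ zᵢ(Kᵢ−1)/(1+ψ(Kᵢ−1)) = 0.
Check two-phase: ΣzᵢKᵢ = 1.730 > 1 and Σzᵢ/Kᵢ = 1.423 > 1, so g(0) = 0.730 > 0 and g(1) = -0.423 < 0.
Newton iteration, ψ⁰ = 0.3:
  ψ = 0.300: g = 0.3255, g' = -1.022 → ψ = 0.619
  ψ = 0.619: g = 0.0314, g' = -0.912 → ψ = 0.653
Converged at ψ = 0.653.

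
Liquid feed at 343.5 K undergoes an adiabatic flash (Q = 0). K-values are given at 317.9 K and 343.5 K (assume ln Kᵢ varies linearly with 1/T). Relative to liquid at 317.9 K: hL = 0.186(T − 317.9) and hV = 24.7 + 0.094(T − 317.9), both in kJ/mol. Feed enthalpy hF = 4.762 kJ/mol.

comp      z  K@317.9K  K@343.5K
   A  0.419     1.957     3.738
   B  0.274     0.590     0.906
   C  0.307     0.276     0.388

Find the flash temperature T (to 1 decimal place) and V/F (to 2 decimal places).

T = 319.6 K, V/F = 0.18

Adiabatic flash: solve Rachford–Rice at each trial T, then check hF = ψ·hV(T) + (1−ψ)·hL(T).
  T = 317.9 K: K = (1.957, 0.590, 0.276), RR gives ψ = 0.117, H_out = 2.880 kJ/mol
  T = 343.5 K: K = (3.738, 0.906, 0.388), RR gives ψ = 0.751, H_out = 21.542 kJ/mol
  T = 330.7 K: K = (2.739, 0.737, 0.329), RR gives ψ = 0.496, H_out = 14.045 kJ/mol
  T = 324.3 K: K = (2.323, 0.661, 0.302), RR gives ψ = 0.334, H_out = 9.253 kJ/mol
  T = 321.1 K: K = (2.134, 0.625, 0.289), RR gives ψ = 0.235, H_out = 6.342 kJ/mol
  T = 319.5 K: K = (2.044, 0.607, 0.282), RR gives ψ = 0.179, H_out = 4.694 kJ/mol
Linear interpolation between T = 319.5 (H_out = 4.694) and T = 321.1 (H_out = 6.342) on hF = 4.762 gives T ≈ 319.6 K, at which ψ = 0.18.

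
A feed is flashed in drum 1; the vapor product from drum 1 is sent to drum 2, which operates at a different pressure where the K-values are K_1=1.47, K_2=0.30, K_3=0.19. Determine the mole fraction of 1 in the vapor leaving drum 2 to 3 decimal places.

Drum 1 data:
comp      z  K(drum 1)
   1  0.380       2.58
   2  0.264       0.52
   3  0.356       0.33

Drum 1:
Newton iteration, ψ₁⁰ = 0.5:
  ψ₁ = 0.500: g = -0.1900, g' = -0.763 → ψ₁ = 0.251
  ψ₁ = 0.251: g = -0.0008, g' = -0.796 → ψ₁ = 0.250
Converged at ψ₁ = 0.250.
Drum-1 compositions:
  1: x = 0.272, y = 0.703
  2: x = 0.300, y = 0.156
  3: x = 0.428, y = 0.141
Drum-2 feed = drum-1 vapor: z₂ = (0.7029, 0.1560, 0.1411).
Drum 2:
Material balance + equilibrium reduce to Σ zᵢ(Kᵢ−1)/(1+ψ₂(Kᵢ−1)) = 0.
Feasibility: ΣzᵢKᵢ = 1.107, Σzᵢ/Kᵢ = 1.741 — both > 1, two phases present.
Newton iteration, ψ₂⁰ = 0.5:
  ψ₂ = 0.500: g = -0.0926, g' = -0.544 → ψ₂ = 0.330
  ψ₂ = 0.330: g = -0.0119, g' = -0.418 → ψ₂ = 0.301
Converged at ψ₂ = 0.301.
  1: x = 0.616, y = 0.905
  2: x = 0.198, y = 0.059
  3: x = 0.187, y = 0.035

y_1 (drum 2) = 0.905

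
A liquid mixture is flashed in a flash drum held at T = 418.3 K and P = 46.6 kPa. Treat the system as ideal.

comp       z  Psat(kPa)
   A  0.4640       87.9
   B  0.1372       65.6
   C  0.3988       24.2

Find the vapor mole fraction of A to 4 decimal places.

y_A = 0.5334

Raoult's law: Kᵢ = Pᵢˢᵃᵗ/P = Pᵢˢᵃᵗ/46.6.
  K_A = 87.9/46.6 = 1.886266, K_B = 65.6/46.6 = 1.407725, K_C = 24.2/46.6 = 0.519313
Let β = V/F and solve Σ zᵢ(Kᵢ−1)/(1+β(Kᵢ−1)) = 0.
Check two-phase: ΣzᵢKᵢ = 1.2755 > 1 and Σzᵢ/Kᵢ = 1.1114 > 1, so g(0) = 0.2755 > 0 and g(1) = -0.1114 < 0.
Newton iteration, β⁰ = 0.35:
  β = 0.3500: g = 0.13235, g' = -0.3630 → β = 0.7146
  β = 0.7146: g = 0.00308, g' = -0.3641 → β = 0.7231
Converged at β = 0.7231.
Compositions from xᵢ = zᵢ/(1+β(Kᵢ−1)), yᵢ = Kᵢxᵢ:
  A: x = 0.2828, y = 0.5334
  B: x = 0.1060, y = 0.1492
  C: x = 0.6113, y = 0.3174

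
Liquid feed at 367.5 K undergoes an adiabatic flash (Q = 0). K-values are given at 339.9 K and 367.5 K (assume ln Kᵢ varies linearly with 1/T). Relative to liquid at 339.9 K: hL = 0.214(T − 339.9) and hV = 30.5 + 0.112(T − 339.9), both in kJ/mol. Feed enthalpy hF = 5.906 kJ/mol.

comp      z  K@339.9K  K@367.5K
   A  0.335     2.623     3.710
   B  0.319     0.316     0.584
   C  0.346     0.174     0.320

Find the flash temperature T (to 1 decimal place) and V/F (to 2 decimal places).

Adiabatic flash: solve Rachford–Rice at each trial T, then check hF = ψ·hV(T) + (1−ψ)·hL(T).
  T = 339.9 K: K = (2.623, 0.316, 0.174), RR gives ψ = 0.032, H_out = 0.982 kJ/mol
  T = 367.5 K: K = (3.710, 0.584, 0.320), RR gives ψ = 0.352, H_out = 15.647 kJ/mol
  T = 353.7 K: K = (3.141, 0.435, 0.239), RR gives ψ = 0.190, H_out = 8.477 kJ/mol
  T = 346.8 K: K = (2.875, 0.372, 0.204), RR gives ψ = 0.113, H_out = 4.850 kJ/mol
  T = 350.2 K: K = (3.004, 0.402, 0.221), RR gives ψ = 0.151, H_out = 6.657 kJ/mol
  T = 348.5 K: K = (2.940, 0.387, 0.213), RR gives ψ = 0.132, H_out = 5.759 kJ/mol
Linear interpolation between T = 348.5 (H_out = 5.759) and T = 350.2 (H_out = 6.657) on hF = 5.906 gives T ≈ 348.8 K, at which ψ = 0.14.

T = 348.8 K, V/F = 0.14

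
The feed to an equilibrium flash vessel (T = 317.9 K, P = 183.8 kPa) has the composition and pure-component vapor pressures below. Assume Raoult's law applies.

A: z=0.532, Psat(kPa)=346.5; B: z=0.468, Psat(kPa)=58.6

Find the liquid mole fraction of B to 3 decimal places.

Raoult's law: Kᵢ = Pᵢˢᵃᵗ/P = Pᵢˢᵃᵗ/183.8.
  K_A = 346.5/183.8 = 1.88520, K_B = 58.6/183.8 = 0.31882
Material balance + equilibrium reduce to Σ zᵢ(Kᵢ−1)/(1+V/F(Kᵢ−1)) = 0.
Feasibility: ΣzᵢKᵢ = 1.152, Σzᵢ/Kᵢ = 1.750 — both > 1, two phases present.
Binary case is linear: z₁(K₁−1)(1+V/F(K₂−1)) + z₂(K₂−1)(1+V/F(K₁−1)) = 0
⇒ V/F = [z₁(K₁−1)+z₂(K₂−1)] / [−(K₁−1)(K₂−1)] = 0.1521/0.6030 = 0.252
Compositions from xᵢ = zᵢ/(1+V/F(Kᵢ−1)), yᵢ = Kᵢxᵢ:
  A: x = 0.435, y = 0.820
  B: x = 0.565, y = 0.180

x_B = 0.565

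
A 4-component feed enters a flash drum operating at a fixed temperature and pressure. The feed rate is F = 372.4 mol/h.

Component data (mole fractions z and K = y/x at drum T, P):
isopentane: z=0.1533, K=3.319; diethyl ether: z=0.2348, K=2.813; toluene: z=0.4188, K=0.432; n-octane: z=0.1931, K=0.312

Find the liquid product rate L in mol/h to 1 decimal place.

L = 248.3 mol/h

Material balance + equilibrium reduce to Σ zᵢ(Kᵢ−1)/(1+β(Kᵢ−1)) = 0.
Check two-phase: ΣzᵢKᵢ = 1.4105 > 1 and Σzᵢ/Kᵢ = 1.7180 > 1, so g(0) = 0.4105 > 0 and g(1) = -0.7180 < 0.
Newton–Raphson from β = 0.6:
  β = 0.6000: g = -0.23455, g' = -0.8972 → β = 0.3386
  β = 0.3386: g = -0.00480, g' = -0.9175 → β = 0.3333
  β = 0.3333: g = 0.00001, g' = -0.9216 → β = 0.3334
Converged at β = 0.3334.
Then V = β·F = 0.3334·372.4 = 124.1 mol/h and L = F − V = 248.3 mol/h.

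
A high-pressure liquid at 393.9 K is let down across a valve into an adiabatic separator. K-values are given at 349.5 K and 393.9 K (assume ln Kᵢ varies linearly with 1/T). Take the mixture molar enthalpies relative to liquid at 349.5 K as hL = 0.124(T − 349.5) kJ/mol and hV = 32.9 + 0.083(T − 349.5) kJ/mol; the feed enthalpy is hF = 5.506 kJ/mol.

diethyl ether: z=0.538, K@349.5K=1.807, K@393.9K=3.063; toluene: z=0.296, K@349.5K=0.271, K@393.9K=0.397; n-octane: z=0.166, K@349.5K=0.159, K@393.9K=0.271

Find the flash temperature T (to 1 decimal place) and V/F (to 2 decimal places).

Adiabatic flash: solve Rachford–Rice at each trial T, then check hF = ψ·hV(T) + (1−ψ)·hL(T).
  T = 349.5 K: K = (1.807, 0.271, 0.159), RR gives ψ = 0.127, H_out = 4.163 kJ/mol
  T = 393.9 K: K = (3.063, 0.397, 0.271), RR gives ψ = 0.601, H_out = 24.191 kJ/mol
  T = 371.7 K: K = (2.390, 0.332, 0.211), RR gives ψ = 0.421, H_out = 16.234 kJ/mol
  T = 360.6 K: K = (2.087, 0.301, 0.184), RR gives ψ = 0.300, H_out = 11.099 kJ/mol
  T = 355.1 K: K = (1.945, 0.286, 0.171), RR gives ψ = 0.223, H_out = 7.976 kJ/mol
  T = 352.3 K: K = (1.876, 0.278, 0.165), RR gives ψ = 0.177, H_out = 6.166 kJ/mol
  T = 350.9 K: K = (1.841, 0.275, 0.162), RR gives ψ = 0.153, H_out = 5.191 kJ/mol
  T = 351.6 K: K = (1.858, 0.277, 0.164), RR gives ψ = 0.165, H_out = 5.685 kJ/mol
Linear interpolation between T = 350.9 (H_out = 5.191) and T = 351.6 (H_out = 5.685) on hF = 5.506 gives T ≈ 351.3 K, at which ψ = 0.16.

T = 351.3 K, V/F = 0.16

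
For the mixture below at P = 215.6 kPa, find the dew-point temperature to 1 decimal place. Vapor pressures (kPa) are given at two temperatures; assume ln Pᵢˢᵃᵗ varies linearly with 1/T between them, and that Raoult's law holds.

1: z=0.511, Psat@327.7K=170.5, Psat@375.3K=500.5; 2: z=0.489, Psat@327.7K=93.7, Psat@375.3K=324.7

Dew-point temperature: Σzᵢ·P/Pᵢˢᵃᵗ(T) = 1. Interpolate ln Pᵢˢᵃᵗ = aᵢ + bᵢ/T.
  T = 327.7 K: ΣzᵢP/Pᵢˢᵃᵗ = 1.7713
  T = 375.3 K: ΣzᵢP/Pᵢˢᵃᵗ = 0.5448
  T = 351.5 K: ΣzᵢP/Pᵢˢᵃᵗ = 0.9432
  T = 339.6 K: ΣzᵢP/Pᵢˢᵃᵗ = 1.2781
  T = 345.6 K: ΣzᵢP/Pᵢˢᵃᵗ = 1.0936
  T = 348.6 K: ΣzᵢP/Pᵢˢᵃᵗ = 1.0137
  T = 350.1 K: ΣzᵢP/Pᵢˢᵃᵗ = 0.9764
  T = 349.4 K: ΣzᵢP/Pᵢˢᵃᵗ = 0.9936
Interpolating between 348.6 K and 349.4 K gives T ≈ 349.1 K.

T = 349.1 K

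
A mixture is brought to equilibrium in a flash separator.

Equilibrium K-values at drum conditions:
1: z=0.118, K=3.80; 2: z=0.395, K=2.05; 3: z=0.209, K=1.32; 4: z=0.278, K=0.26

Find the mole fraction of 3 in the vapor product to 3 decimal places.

Material balance + equilibrium reduce to Σ zᵢ(Kᵢ−1)/(1+V/F(Kᵢ−1)) = 0.
g(0) = ΣzᵢKᵢ − 1 = 0.606 and g(1) = 1 − Σzᵢ/Kᵢ = -0.451, so a root lies in (0, 1).
Newton–Raphson from V/F = 0.5:
  V/F = 0.500: g = 0.1407, g' = -0.747 → V/F = 0.688
  V/F = 0.688: g = -0.0109, g' = -0.901 → V/F = 0.676
Converged at V/F = 0.676.
Compositions from xᵢ = zᵢ/(1+V/F(Kᵢ−1)), yᵢ = Kᵢxᵢ:
  1: x = 0.041, y = 0.155
  2: x = 0.231, y = 0.474
  3: x = 0.172, y = 0.227
  4: x = 0.556, y = 0.145

y_3 = 0.227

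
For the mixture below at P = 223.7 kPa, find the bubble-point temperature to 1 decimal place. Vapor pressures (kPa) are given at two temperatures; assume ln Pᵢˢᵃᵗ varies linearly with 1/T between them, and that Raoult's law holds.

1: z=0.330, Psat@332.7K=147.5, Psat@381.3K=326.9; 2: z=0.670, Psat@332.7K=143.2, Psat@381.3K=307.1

Bubble-point temperature: ΣzᵢPᵢˢᵃᵗ(T) = P. Interpolate ln Pᵢˢᵃᵗ = aᵢ + bᵢ/T.
  T = 332.7 K: ΣzᵢPᵢˢᵃᵗ = 144.62 kPa
  T = 381.3 K: ΣzᵢPᵢˢᵃᵗ = 313.63 kPa
  T = 357.0 K: ΣzᵢPᵢˢᵃᵗ = 218.65 kPa
  T = 369.1 K: ΣzᵢPᵢˢᵃᵗ = 263.23 kPa
  T = 363.1 K: ΣzᵢPᵢˢᵃᵗ = 240.46 kPa
  T = 360.1 K: ΣzᵢPᵢˢᵃᵗ = 229.57 kPa
  T = 358.6 K: ΣzᵢPᵢˢᵃᵗ = 224.24 kPa
Interpolating between 357.0 K and 358.6 K gives T ≈ 358.4 K.

T = 358.4 K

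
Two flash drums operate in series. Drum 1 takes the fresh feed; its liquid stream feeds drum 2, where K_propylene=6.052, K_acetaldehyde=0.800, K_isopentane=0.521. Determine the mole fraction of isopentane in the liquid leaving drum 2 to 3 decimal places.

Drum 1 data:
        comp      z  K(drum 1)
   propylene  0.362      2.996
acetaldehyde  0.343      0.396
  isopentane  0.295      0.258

Drum 1:
Newton–Raphson from ψ₁ = 0.5:
  ψ₁ = 0.500: g = -0.2832, g' = -1.029 → ψ₁ = 0.225
  ψ₁ = 0.225: g = -0.0036, g' = -1.089 → ψ₁ = 0.221
Converged at ψ₁ = 0.221.
Drum-1 compositions:
  propylene: x = 0.251, y = 0.752
  acetaldehyde: x = 0.396, y = 0.157
  isopentane: x = 0.353, y = 0.091
Drum-2 feed = drum-1 liquid: z₂ = (0.2510, 0.3960, 0.3530).
Drum 2:
Rachford–Rice: g(ψ₂) = Σ zᵢ(Kᵢ−1)/(1+ψ₂(Kᵢ−1)) = 0.
g(0) = ΣzᵢKᵢ − 1 = 1.020 and g(1) = 1 − Σzᵢ/Kᵢ = -0.214, so a root lies in (0, 1).
Iterate (Newton) starting at ψ₂ = 0.5:
  ψ₂ = 0.500: g = 0.0494, g' = -0.675 → ψ₂ = 0.573
  ψ₂ = 0.573: g = 0.0031, g' = -0.596 → ψ₂ = 0.578
Converged at ψ₂ = 0.578.
  propylene: x = 0.064, y = 0.387
  acetaldehyde: x = 0.448, y = 0.358
  isopentane: x = 0.488, y = 0.254

x_isopentane (drum 2) = 0.488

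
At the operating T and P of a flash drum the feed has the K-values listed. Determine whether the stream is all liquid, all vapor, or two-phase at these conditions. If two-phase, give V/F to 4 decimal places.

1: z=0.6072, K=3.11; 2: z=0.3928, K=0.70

all vapor

ΣzᵢKᵢ = 2.1634; Σzᵢ/Kᵢ = 0.7564.
Since Σzᵢ/Kᵢ < 1 the mixture is above its dew point — single vapor phase.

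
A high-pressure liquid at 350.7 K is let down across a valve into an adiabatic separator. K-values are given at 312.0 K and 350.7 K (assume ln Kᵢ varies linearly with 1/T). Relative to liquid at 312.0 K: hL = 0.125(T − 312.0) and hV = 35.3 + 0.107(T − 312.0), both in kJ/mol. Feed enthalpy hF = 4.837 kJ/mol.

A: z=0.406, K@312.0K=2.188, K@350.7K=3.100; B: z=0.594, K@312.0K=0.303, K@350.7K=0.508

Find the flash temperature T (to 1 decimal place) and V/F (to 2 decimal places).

Adiabatic flash: solve Rachford–Rice at each trial T, then check hF = ψ·hV(T) + (1−ψ)·hL(T).
  T = 312.0 K: K = (2.188, 0.303), RR gives ψ = 0.082, H_out = 2.912 kJ/mol
  T = 350.7 K: K = (3.100, 0.508), RR gives ψ = 0.542, H_out = 23.605 kJ/mol
  T = 331.4 K: K = (2.632, 0.399), RR gives ψ = 0.311, H_out = 13.299 kJ/mol
  T = 321.7 K: K = (2.407, 0.349), RR gives ψ = 0.201, H_out = 8.283 kJ/mol
  T = 316.9 K: K = (2.297, 0.326), RR gives ψ = 0.144, H_out = 5.695 kJ/mol
  T = 314.4 K: K = (2.241, 0.314), RR gives ψ = 0.113, H_out = 4.297 kJ/mol
  T = 315.6 K: K = (2.268, 0.320), RR gives ψ = 0.128, H_out = 4.973 kJ/mol
Linear interpolation between T = 314.4 (H_out = 4.297) and T = 315.6 (H_out = 4.973) on hF = 4.837 gives T ≈ 315.4 K, at which ψ = 0.13.

T = 315.4 K, V/F = 0.13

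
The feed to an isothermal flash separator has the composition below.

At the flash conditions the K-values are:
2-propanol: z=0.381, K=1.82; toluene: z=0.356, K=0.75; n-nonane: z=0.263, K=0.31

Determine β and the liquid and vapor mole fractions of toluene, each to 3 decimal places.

β = 0.107, x_toluene = 0.366, y_toluene = 0.274

Iterate (Newton) starting at β = 0.5:
  β = 0.500: g = -0.1572, g' = -0.450 → β = 0.151
  β = 0.151: g = -0.0169, g' = -0.383 → β = 0.106
  β = 0.106: g = 0.0001, g' = -0.386 → β = 0.107
Converged at β = 0.107.
Compositions from xᵢ = zᵢ/(1+β(Kᵢ−1)), yᵢ = Kᵢxᵢ:
  2-propanol: x = 0.350, y = 0.638
  toluene: x = 0.366, y = 0.274
  n-nonane: x = 0.284, y = 0.088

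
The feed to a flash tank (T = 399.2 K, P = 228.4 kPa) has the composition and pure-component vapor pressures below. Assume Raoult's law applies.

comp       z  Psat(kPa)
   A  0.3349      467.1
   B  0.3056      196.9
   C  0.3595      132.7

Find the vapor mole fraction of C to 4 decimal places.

y_C = 0.2611

Raoult's law: Kᵢ = Pᵢˢᵃᵗ/P = Pᵢˢᵃᵗ/228.4.
  K_A = 467.1/228.4 = 2.045096, K_B = 196.9/228.4 = 0.862084, K_C = 132.7/228.4 = 0.580998
Rachford–Rice: g(ψ) = Σ zᵢ(Kᵢ−1)/(1+ψ(Kᵢ−1)) = 0.
Check two-phase: ΣzᵢKᵢ = 1.1572 > 1 and Σzᵢ/Kᵢ = 1.1370 > 1, so g(0) = 0.1572 > 0 and g(1) = -0.1370 < 0.
Newton iteration, ψ⁰ = 0.46:
  ψ = 0.4600: g = 0.00477, g' = -0.2703 → ψ = 0.4777
Converged at ψ = 0.4777.
Compositions from xᵢ = zᵢ/(1+ψ(Kᵢ−1)), yᵢ = Kᵢxᵢ:
  A: x = 0.2234, y = 0.4568
  B: x = 0.3272, y = 0.2820
  C: x = 0.4495, y = 0.2611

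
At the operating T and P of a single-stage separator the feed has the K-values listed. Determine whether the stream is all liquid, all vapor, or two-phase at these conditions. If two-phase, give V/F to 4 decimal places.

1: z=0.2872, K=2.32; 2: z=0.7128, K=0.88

all vapor

ΣzᵢKᵢ = 1.2936; Σzᵢ/Kᵢ = 0.9338.
Since Σzᵢ/Kᵢ < 1 the mixture is above its dew point — single vapor phase.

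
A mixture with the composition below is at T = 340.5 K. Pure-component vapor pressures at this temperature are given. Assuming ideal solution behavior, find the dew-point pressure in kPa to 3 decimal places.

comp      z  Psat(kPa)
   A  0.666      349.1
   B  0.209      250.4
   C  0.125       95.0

Pdew = 246.414 kPa

At the dew point ψ → 1, so Σzᵢ/Kᵢ = 1 with Kᵢ = Pᵢˢᵃᵗ/P ⇒ 1/P = Σzᵢ/Pᵢˢᵃᵗ.
1/P = 0.666/349.1 + 0.209/250.4 + 0.125/95.0 = 0.004058 ⇒ P = 246.414 kPa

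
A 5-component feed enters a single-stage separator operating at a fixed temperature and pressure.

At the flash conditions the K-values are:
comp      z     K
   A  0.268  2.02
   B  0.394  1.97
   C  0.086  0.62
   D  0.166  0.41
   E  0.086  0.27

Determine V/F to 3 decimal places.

Material balance + equilibrium reduce to Σ zᵢ(Kᵢ−1)/(1+V/F(Kᵢ−1)) = 0.
Check two-phase: ΣzᵢKᵢ = 1.462 > 1 and Σzᵢ/Kᵢ = 1.195 > 1, so g(0) = 0.462 > 0 and g(1) = -0.195 < 0.
Newton iteration, V/F⁰ = 0.5:
  V/F = 0.500: g = 0.1603, g' = -0.539 → V/F = 0.797
  V/F = 0.797: g = -0.0157, g' = -0.696 → V/F = 0.775
  V/F = 0.775: g = -0.0003, g' = -0.672 → V/F = 0.774
Converged at V/F = 0.774.

V/F = 0.774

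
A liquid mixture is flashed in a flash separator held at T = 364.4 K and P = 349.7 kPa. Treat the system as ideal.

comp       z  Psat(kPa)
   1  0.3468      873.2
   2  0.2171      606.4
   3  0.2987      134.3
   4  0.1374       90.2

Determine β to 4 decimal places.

β = 0.4805

Raoult's law: Kᵢ = Pᵢˢᵃᵗ/P = Pᵢˢᵃᵗ/349.7.
  K_1 = 873.2/349.7 = 2.496997, K_2 = 606.4/349.7 = 1.734058, K_3 = 134.3/349.7 = 0.384043, K_4 = 90.2/349.7 = 0.257935
Rachford–Rice: g(β) = Σ zᵢ(Kᵢ−1)/(1+β(Kᵢ−1)) = 0.
Check two-phase: ΣzᵢKᵢ = 1.3926 > 1 and Σzᵢ/Kᵢ = 1.5746 > 1, so g(0) = 0.3926 > 0 and g(1) = -0.5746 < 0.
Newton iteration, β⁰ = 0.4:
  β = 0.4000: g = 0.05877, g' = -0.7265 → β = 0.4809
  β = 0.4809: g = -0.00032, g' = -0.7384 → β = 0.4805
Converged at β = 0.4805.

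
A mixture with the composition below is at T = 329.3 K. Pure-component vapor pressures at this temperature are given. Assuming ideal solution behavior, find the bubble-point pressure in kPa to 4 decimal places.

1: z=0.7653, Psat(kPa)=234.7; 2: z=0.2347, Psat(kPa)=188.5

At the bubble point ψ → 0, so ΣzᵢKᵢ = 1 with Kᵢ = Pᵢˢᵃᵗ/P ⇒ P = ΣzᵢPᵢˢᵃᵗ.
P = 0.7653·234.7 + 0.2347·188.5 = 223.8569 kPa

Pbub = 223.8569 kPa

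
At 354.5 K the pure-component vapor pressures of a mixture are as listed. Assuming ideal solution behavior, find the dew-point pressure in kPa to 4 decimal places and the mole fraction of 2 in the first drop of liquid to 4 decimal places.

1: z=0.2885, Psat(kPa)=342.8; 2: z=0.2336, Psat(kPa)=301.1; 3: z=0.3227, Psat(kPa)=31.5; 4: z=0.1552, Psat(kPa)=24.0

Pdew = 54.5597 kPa, x_2 = 0.0423

At the dew point ψ → 1, so Σzᵢ/Kᵢ = 1 with Kᵢ = Pᵢˢᵃᵗ/P ⇒ 1/P = Σzᵢ/Pᵢˢᵃᵗ.
1/P = 0.2885/342.8 + 0.2336/301.1 + 0.3227/31.5 + 0.1552/24.0 = 0.0183285 ⇒ P = 54.5597 kPa
xᵢ = zᵢP/Pᵢˢᵃᵗ ⇒ x_2 = 0.2336·54.5597/301.1 = 0.0423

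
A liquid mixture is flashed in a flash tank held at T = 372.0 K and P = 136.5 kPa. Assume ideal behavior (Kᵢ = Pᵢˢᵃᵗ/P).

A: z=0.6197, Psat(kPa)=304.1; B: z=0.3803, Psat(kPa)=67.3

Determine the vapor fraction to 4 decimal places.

Raoult's law: Kᵢ = Pᵢˢᵃᵗ/P = Pᵢˢᵃᵗ/136.5.
  K_A = 304.1/136.5 = 2.227839, K_B = 67.3/136.5 = 0.493040
Rachford–Rice: g(ψ) = Σ zᵢ(Kᵢ−1)/(1+ψ(Kᵢ−1)) = 0.
Feasibility: ΣzᵢKᵢ = 1.5681, Σzᵢ/Kᵢ = 1.0495 — both > 1, two phases present.
Binary case is linear: z₁(K₁−1)(1+ψ(K₂−1)) + z₂(K₂−1)(1+ψ(K₁−1)) = 0
⇒ ψ = [z₁(K₁−1)+z₂(K₂−1)] / [−(K₁−1)(K₂−1)] = 0.56809/0.62246 = 0.9127

ψ = 0.9127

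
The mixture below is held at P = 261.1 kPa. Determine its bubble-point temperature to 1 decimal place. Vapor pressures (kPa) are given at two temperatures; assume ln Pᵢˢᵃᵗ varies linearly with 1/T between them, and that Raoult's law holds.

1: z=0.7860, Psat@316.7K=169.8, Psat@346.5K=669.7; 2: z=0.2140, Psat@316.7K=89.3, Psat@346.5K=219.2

Bubble-point temperature: ΣzᵢPᵢˢᵃᵗ(T) = P. Interpolate ln Pᵢˢᵃᵗ = aᵢ + bᵢ/T.
  T = 316.7 K: ΣzᵢPᵢˢᵃᵗ = 152.57 kPa
  T = 346.5 K: ΣzᵢPᵢˢᵃᵗ = 573.29 kPa
  T = 331.6 K: ΣzᵢPᵢˢᵃᵗ = 303.90 kPa
  T = 324.1 K: ΣzᵢPᵢˢᵃᵗ = 216.38 kPa
  T = 327.9 K: ΣzᵢPᵢˢᵃᵗ = 257.47 kPa
  T = 329.8 K: ΣzᵢPᵢˢᵃᵗ = 280.47 kPa
Interpolating between 327.9 K and 329.8 K gives T ≈ 328.2 K.

T = 328.2 K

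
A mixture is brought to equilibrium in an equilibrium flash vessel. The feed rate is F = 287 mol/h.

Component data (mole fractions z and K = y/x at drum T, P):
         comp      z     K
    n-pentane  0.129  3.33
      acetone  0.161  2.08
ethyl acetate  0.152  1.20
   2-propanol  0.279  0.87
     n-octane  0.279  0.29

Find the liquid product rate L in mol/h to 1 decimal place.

Material balance + equilibrium reduce to Σ zᵢ(Kᵢ−1)/(1+ψ(Kᵢ−1)) = 0.
g(0) = ΣzᵢKᵢ − 1 = 0.270 and g(1) = 1 − Σzᵢ/Kᵢ = -0.526, so a root lies in (0, 1).
Iterate (Newton) starting at ψ = 0.47:
  ψ = 0.470: g = -0.0493, g' = -0.569 → ψ = 0.383
Converged at ψ = 0.383.
Then V = ψ·F = 0.3827·287 = 109.8 mol/h and L = F − V = 177.2 mol/h.

L = 177.2 mol/h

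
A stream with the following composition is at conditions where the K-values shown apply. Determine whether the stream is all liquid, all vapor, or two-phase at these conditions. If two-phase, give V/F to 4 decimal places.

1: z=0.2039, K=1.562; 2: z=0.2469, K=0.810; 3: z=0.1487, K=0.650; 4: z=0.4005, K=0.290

ΣzᵢKᵢ = 0.7313; Σzᵢ/Kᵢ = 2.0452.
Since ΣzᵢKᵢ < 1 the mixture is below its bubble point — single liquid phase.

all liquid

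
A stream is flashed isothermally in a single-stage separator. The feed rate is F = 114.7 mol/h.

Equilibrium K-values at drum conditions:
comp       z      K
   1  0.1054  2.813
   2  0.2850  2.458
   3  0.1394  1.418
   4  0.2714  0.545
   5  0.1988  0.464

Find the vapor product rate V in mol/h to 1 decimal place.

Let ψ = V/F and solve Σ zᵢ(Kᵢ−1)/(1+ψ(Kᵢ−1)) = 0.
g(0) = ΣzᵢKᵢ − 1 = 0.4348 and g(1) = 1 − Σzᵢ/Kᵢ = -0.1782, so a root lies in (0, 1).
Iterate (Newton) starting at ψ = 0.49:
  ψ = 0.4900: g = 0.08850, g' = -0.5182 → ψ = 0.6608
  ψ = 0.6608: g = 0.00265, g' = -0.4956 → ψ = 0.6662
Converged at ψ = 0.6662.
Then V = ψ·F = 0.6662·114.7 = 76.4 mol/h and L = F − V = 38.3 mol/h.

V = 76.4 mol/h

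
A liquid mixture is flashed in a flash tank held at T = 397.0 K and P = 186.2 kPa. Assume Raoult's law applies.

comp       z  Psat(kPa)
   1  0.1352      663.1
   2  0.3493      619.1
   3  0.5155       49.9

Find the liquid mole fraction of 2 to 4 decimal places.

Raoult's law: Kᵢ = Pᵢˢᵃᵗ/P = Pᵢˢᵃᵗ/186.2.
  K_1 = 663.1/186.2 = 3.561224, K_2 = 619.1/186.2 = 3.324919, K_3 = 49.9/186.2 = 0.267991
Rachford–Rice: g(ψ) = Σ zᵢ(Kᵢ−1)/(1+ψ(Kᵢ−1)) = 0.
Check two-phase: ΣzᵢKᵢ = 1.7810 > 1 and Σzᵢ/Kᵢ = 2.0666 > 1, so g(0) = 0.7810 > 0 and g(1) = -1.0666 < 0.
Newton–Raphson from ψ = 0.44:
  ψ = 0.4400: g = 0.00761, g' = -1.2585 → ψ = 0.4460
Converged at ψ = 0.4461.
Compositions from xᵢ = zᵢ/(1+ψ(Kᵢ−1)), yᵢ = Kᵢxᵢ:
  1: x = 0.0631, y = 0.2247
  2: x = 0.1715, y = 0.5701
  3: x = 0.7654, y = 0.2051

x_2 = 0.1715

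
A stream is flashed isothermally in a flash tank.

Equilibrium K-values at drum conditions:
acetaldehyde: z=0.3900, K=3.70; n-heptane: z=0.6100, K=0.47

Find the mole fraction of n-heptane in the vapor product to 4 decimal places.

Binary case is linear: z₁(K₁−1)(1+β(K₂−1)) + z₂(K₂−1)(1+β(K₁−1)) = 0
⇒ β = [z₁(K₁−1)+z₂(K₂−1)] / [−(K₁−1)(K₂−1)] = 0.72970/1.43100 = 0.5099
Compositions from xᵢ = zᵢ/(1+β(Kᵢ−1)), yᵢ = Kᵢxᵢ:
  acetaldehyde: x = 0.1641, y = 0.6071
  n-heptane: x = 0.8359, y = 0.3929

y_n-heptane = 0.3929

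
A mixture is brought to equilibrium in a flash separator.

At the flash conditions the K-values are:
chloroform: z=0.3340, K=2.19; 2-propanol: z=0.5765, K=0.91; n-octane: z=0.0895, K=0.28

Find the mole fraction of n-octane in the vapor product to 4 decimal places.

y_n-octane = 0.0580

Newton–Raphson from ψ = 0.43:
  ψ = 0.4300: g = 0.11561, g' = -0.3094 → ψ = 0.8037
  ψ = 0.8037: g = -0.00572, g' = -0.3904 → ψ = 0.7891
  ψ = 0.7891: g = -0.00008, g' = -0.3800 → ψ = 0.7889
Converged at ψ = 0.7889.
Compositions from xᵢ = zᵢ/(1+ψ(Kᵢ−1)), yᵢ = Kᵢxᵢ:
  chloroform: x = 0.1723, y = 0.3773
  2-propanol: x = 0.6206, y = 0.5647
  n-octane: x = 0.2072, y = 0.0580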